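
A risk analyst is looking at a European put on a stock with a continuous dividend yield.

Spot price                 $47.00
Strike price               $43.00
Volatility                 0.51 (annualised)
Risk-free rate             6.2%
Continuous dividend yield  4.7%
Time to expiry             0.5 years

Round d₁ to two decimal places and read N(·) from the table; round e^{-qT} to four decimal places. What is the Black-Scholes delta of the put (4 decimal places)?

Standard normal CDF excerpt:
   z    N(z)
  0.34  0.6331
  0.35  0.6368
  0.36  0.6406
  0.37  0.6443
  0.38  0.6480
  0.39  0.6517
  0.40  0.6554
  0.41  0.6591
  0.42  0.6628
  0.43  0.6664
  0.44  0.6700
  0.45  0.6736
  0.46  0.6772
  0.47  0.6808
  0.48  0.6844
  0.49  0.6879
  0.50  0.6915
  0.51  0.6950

-0.3188

σ√T = 0.51·√0.5 = 0.3606
d₁ = [ln(47/43) + (0.062 − 0.047 + ½·0.51²)·0.5] / (σ√T) = (0.0889 + 0.0725) / 0.3606 = 0.4478 ≈ 0.45
N(d₁) = N(0.45) = 0.6736
Δ_put = e^(−qT)·(N(d₁) − 1) = 0.9768·(0.6736 − 1) = -0.3188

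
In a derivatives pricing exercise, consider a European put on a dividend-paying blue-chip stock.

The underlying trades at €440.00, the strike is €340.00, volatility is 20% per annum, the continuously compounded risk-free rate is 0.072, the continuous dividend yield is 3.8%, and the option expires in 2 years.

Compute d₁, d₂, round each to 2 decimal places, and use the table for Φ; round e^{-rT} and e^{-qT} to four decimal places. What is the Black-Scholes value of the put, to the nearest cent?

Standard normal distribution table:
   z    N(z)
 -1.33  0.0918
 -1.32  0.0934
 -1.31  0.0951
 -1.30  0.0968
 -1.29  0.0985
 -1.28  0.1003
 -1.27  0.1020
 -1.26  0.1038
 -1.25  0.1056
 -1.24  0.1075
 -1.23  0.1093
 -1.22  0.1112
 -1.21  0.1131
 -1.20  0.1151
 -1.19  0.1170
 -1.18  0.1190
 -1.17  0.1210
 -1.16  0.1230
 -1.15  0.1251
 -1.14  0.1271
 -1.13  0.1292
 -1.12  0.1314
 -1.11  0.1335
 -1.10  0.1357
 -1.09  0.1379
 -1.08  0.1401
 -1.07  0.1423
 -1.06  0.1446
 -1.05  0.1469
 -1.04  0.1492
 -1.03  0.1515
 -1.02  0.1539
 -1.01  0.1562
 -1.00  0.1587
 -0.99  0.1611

€5.82

T = 2;  σ√T = 0.2828
d₁ = [ln(440/340) + (0.072 − 0.038 + 0.2²/2)·2] / 0.2828 = [0.2578 + 0.1080] / 0.2828 = 1.2934 which rounds to 1.29
d₂ = d₁ − σ√T = 1.2934 − 0.2828 = 1.0106 which rounds to 1.01
e^(−qT) = e^(−0.038·2) = 0.9268;  e^(−rT) = e^(−0.072·2) = 0.8659
N(−d₂) = N(-1.01) = 0.1562;  N(−d₁) = N(-1.29) = 0.0985
P = 340·0.8659·0.1562 − 440·0.9268·0.0985 = 45.9862 − 40.1675 = 5.8187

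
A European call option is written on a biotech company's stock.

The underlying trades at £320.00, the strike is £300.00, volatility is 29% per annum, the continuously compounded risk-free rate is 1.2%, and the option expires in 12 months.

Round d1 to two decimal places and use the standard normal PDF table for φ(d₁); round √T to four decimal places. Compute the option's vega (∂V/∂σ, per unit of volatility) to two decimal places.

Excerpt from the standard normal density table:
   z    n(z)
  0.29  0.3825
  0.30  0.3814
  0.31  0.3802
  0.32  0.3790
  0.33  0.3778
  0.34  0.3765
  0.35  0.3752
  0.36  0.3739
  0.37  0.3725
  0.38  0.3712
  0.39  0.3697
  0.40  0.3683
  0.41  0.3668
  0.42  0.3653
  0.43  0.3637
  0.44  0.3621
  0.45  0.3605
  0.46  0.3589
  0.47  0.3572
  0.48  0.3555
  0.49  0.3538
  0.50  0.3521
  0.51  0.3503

σ√T = 0.29·√1 = 0.2900
d₁ = [ln(320/300) + (0.012 + 0.29²/2)·1] / 0.2900 = [0.0645 + 0.0541] / 0.2900 = 0.4089 ≈ 0.41
√T = √1 = 1.0000
φ(d₁) = φ(0.41) = 0.3668
vega = S·φ(d₁)·√T = 320·0.3668·1.0000 = 117.3760
(The put has the same vega.)

117.38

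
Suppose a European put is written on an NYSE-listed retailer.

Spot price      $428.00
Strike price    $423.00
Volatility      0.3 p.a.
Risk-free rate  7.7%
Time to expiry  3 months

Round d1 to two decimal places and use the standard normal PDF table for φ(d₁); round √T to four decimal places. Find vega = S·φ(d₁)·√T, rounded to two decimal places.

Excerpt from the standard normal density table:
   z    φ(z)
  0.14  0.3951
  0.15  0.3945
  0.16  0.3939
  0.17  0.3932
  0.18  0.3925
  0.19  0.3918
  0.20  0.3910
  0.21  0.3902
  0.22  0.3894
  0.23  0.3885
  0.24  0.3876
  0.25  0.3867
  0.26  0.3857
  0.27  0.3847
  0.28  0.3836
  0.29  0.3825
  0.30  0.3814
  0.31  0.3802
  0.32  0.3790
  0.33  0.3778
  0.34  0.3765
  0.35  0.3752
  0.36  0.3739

T = 0.25;  σ√T = 0.1500
ln(S/K) + (r + σ²/2)T = ln(428/423) + (0.077 + 0.3²/2)·0.25 = 0.0118 + 0.0305 = 0.0423
d₁ = 0.0423 / 0.1500 = 0.2817 which rounds to 0.28
√T = √0.25 = 0.5000
φ(d₁) = φ(0.28) = 0.3836
vega = S·φ(d₁)·√T = 428·0.3836·0.5000 = 82.0904

82.09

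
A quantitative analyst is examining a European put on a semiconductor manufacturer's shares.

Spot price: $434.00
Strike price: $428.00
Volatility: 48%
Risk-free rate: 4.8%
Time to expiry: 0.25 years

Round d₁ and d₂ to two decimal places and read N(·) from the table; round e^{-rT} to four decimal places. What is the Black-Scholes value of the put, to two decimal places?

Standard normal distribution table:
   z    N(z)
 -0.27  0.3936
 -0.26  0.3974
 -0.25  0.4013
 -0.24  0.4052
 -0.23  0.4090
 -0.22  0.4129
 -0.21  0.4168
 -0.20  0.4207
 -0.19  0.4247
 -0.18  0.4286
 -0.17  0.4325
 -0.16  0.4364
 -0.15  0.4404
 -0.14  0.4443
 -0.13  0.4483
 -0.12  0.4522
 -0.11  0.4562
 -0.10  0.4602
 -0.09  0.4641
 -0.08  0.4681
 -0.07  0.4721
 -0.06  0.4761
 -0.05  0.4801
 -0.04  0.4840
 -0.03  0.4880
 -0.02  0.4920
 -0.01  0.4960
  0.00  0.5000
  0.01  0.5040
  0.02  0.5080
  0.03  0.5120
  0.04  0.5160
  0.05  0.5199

$35.64

σ√T = 0.48·√0.25 = 0.2400
d₁ = [ln(434/428) + (0.048 + 0.48²/2)·0.25] / 0.2400 = [0.0139 + 0.0408] / 0.2400 = 0.2280 ≈ 0.23
d₂ = d₁ − σ√T = 0.2280 − 0.2400 = -0.0120 ≈ -0.01
e^(−rT) = e^(−0.048·0.25) = 0.9881
P = 428·0.9881·N(0.01) − 434·N(-0.23) = 428·0.9881·0.5040 − 434·0.4090 = 213.1450 − 177.5060 = 35.6390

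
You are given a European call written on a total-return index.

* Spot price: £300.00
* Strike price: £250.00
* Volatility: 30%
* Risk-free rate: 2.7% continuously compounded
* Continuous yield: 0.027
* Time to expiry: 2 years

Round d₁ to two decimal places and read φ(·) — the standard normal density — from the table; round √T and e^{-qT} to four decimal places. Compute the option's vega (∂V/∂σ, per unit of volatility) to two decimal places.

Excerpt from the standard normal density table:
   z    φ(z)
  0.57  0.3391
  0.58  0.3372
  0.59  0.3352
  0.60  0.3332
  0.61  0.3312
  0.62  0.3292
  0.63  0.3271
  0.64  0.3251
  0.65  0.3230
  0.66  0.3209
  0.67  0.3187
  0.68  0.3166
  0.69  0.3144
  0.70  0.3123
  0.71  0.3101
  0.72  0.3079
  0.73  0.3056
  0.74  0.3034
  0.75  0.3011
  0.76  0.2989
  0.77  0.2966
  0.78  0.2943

130.67

T = 2;  σ√T = 0.4243
d₁ = [ln(300/250) + (0.027 − 0.027 + 0.3²/2)·2] / 0.4243 = [0.1823 + 0.0900] / 0.4243 = 0.6419 which rounds to 0.64
√T = √2 = 1.4142
φ(d₁) = φ(0.64) = 0.3251
exp(−qT) = exp(−0.027·2) = 0.9474
vega = S·exp(−qT)·φ(d₁)·√T = 300·0.9474·0.3251·1.4142 = 130.6720
(Call and put vega coincide under Black-Scholes.)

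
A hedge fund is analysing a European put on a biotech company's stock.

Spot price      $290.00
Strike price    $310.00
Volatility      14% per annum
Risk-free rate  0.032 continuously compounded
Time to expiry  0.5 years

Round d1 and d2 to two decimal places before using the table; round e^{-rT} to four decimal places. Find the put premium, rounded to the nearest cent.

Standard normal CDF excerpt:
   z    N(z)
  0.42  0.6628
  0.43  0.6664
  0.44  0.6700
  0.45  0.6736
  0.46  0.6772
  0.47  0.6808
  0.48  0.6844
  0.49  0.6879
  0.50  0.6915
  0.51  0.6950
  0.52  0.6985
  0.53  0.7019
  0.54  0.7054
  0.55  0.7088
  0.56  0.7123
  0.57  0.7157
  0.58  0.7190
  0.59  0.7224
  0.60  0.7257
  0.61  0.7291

σ√T = 0.14·√0.5 = 0.0990
d₁ = [ln(290/310) + (0.032 + 0.14²/2)·0.5] / 0.0990 = [-0.0667 + 0.0209] / 0.0990 = -0.4626 → -0.46
d₂ = d₁ − σ√T = -0.4626 − 0.0990 = -0.5616 → -0.56
e^(−rT) = e^(−0.032·0.5) = 0.9841
N(−d₂) = N(0.56) = 0.7123;  N(−d₁) = N(0.46) = 0.6772
P = 310·0.9841·0.7123 − 290·0.6772 = 217.3021 − 196.3880 = 20.9141

$20.91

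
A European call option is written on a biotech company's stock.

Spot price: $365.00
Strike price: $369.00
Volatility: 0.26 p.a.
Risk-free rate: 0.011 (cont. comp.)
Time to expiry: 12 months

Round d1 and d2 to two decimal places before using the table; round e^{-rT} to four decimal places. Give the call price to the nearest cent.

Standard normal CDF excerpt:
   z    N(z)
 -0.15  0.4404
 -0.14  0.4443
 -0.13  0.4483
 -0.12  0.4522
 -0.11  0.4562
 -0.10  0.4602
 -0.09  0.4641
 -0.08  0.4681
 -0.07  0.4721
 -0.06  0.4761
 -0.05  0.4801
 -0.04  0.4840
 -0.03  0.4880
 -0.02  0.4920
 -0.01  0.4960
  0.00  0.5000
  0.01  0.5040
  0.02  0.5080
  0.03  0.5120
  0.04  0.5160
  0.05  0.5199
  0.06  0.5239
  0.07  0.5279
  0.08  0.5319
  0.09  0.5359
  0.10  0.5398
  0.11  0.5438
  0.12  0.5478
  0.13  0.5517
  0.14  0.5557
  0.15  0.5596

σ√T = 0.26 × 1.0000 = 0.2600
d₁ = [ln(365/369) + (0.011 + ½·0.26²)·1] / (σ√T) = (-0.0109 + 0.0448) / 0.2600 = 0.1304 ≈ 0.13
d₂ = 0.1304 − 0.2600 = -0.1296 ≈ -0.13
e^(−rT) = e^(−0.011·1) = 0.9891
N(d₁) = N(0.13) = 0.5517;  N(d₂) = N(-0.13) = 0.4483
C = 365·0.5517 − 369·0.9891·0.4483 = 201.3705 − 163.6196 = 37.7509

$37.75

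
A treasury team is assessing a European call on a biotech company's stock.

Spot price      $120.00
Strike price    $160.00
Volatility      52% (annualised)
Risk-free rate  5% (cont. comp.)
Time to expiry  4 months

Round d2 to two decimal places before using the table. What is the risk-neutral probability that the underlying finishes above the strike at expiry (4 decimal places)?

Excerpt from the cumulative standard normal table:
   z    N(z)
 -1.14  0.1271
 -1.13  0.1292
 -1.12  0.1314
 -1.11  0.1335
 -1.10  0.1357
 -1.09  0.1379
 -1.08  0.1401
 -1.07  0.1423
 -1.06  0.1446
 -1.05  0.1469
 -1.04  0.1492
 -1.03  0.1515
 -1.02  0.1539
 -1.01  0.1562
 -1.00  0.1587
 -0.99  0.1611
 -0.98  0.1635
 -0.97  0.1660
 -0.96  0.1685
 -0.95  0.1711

0.1469

σ√T = 0.52 × 0.5774 = 0.3002
d₁ = [ln(120/160) + (0.05 + 0.52²/2)·0.3333] / 0.3002 = [-0.2877 + 0.0617] / 0.3002 = -0.7526 which rounds to -0.75
d₂ = d₁ − σ√T = -0.7526 − 0.3002 = -1.0528 which rounds to -1.05
Risk-neutral Pr[S_T > K] = N(d₂) = N(-1.05) = 0.1469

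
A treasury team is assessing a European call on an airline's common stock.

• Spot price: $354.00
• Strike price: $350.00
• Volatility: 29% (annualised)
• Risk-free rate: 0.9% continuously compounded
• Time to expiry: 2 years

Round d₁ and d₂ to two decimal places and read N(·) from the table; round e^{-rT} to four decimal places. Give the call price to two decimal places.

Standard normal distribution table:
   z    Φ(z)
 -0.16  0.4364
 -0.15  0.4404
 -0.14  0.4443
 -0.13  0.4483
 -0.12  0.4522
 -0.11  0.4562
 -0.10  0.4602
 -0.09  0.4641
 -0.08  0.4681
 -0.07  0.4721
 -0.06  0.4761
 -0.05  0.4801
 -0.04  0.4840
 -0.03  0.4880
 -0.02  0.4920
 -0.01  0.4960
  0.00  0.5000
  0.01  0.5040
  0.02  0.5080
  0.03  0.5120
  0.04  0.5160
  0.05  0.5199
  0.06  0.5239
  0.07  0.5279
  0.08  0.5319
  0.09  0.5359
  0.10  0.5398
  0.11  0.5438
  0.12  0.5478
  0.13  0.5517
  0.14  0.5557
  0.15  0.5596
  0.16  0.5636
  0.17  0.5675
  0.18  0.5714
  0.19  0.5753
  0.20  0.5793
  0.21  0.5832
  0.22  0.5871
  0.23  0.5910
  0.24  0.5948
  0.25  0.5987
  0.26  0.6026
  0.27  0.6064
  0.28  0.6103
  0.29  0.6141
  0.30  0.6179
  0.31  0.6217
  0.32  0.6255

$61.93

σ√T = 0.29·√2 = 0.4101
d₁ = [ln(354/350) + (0.009 + 0.29²/2)·2] / 0.4101 = [0.0114 + 0.1021] / 0.4101 = 0.2767 which rounds to 0.28
d₂ = d₁ − σ√T = 0.2767 − 0.4101 = -0.1335 which rounds to -0.13
exp(−rT) = exp(−0.009·2) = 0.9822
N(d₁) = N(0.28) = 0.6103;  N(d₂) = N(-0.13) = 0.4483
C = 354·0.6103 − 350·0.9822·0.4483 = 216.0462 − 154.1121 = 61.9341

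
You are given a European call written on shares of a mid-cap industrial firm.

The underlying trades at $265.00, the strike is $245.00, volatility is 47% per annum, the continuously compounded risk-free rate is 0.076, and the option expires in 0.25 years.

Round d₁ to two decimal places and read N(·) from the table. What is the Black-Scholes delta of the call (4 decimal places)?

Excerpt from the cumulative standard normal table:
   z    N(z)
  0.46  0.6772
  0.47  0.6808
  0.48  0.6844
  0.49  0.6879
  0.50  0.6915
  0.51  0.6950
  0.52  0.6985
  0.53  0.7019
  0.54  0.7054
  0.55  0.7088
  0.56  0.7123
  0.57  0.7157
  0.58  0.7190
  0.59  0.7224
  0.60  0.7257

σ√T = 0.47 × 0.5000 = 0.2350
ln(S/K) + (r + σ²/2)T = ln(265/245) + (0.076 + 0.47²/2)·0.25 = 0.0785 + 0.0466 = 0.1251
d₁ = 0.1251 / 0.2350 = 0.5323 → 0.53
N(d₁) = N(0.53) = 0.7019
Δ_call = N(d₁) = 0.7019

0.7019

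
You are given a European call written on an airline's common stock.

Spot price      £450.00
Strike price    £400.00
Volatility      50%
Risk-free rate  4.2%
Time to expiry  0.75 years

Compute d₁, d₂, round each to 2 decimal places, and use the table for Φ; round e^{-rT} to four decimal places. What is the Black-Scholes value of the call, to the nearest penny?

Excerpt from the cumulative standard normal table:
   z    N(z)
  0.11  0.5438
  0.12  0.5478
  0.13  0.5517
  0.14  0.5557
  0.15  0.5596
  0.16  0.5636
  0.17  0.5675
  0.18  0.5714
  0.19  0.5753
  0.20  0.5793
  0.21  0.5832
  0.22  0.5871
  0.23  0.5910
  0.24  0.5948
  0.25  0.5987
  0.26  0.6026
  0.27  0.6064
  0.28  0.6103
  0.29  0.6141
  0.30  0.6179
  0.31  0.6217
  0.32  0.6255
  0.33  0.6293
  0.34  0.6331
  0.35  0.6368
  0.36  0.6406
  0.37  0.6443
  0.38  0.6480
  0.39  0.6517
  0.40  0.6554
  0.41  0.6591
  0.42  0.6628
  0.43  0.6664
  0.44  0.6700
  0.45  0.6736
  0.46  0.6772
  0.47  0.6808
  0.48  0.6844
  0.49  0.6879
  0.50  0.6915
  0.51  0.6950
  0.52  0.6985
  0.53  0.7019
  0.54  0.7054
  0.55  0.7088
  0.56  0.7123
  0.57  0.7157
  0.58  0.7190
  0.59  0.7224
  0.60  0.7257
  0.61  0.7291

T = 0.75;  σ√T = 0.4330
d₁ = [ln(450/400) + (0.042 + 0.5²/2)·0.75] / 0.4330 = [0.1178 + 0.1253] / 0.4330 = 0.5613 ⇒ 0.56
d₂ = d₁ − σ√T = 0.5613 − 0.4330 = 0.1282 ⇒ 0.13
e^(−rT) = e^(−0.042·0.75) = 0.9690
C = 450·N(0.56) − 400·0.9690·N(0.13) = 450·0.7123 − 400·0.9690·0.5517 = 320.5350 − 213.8389 = 106.6961

£106.70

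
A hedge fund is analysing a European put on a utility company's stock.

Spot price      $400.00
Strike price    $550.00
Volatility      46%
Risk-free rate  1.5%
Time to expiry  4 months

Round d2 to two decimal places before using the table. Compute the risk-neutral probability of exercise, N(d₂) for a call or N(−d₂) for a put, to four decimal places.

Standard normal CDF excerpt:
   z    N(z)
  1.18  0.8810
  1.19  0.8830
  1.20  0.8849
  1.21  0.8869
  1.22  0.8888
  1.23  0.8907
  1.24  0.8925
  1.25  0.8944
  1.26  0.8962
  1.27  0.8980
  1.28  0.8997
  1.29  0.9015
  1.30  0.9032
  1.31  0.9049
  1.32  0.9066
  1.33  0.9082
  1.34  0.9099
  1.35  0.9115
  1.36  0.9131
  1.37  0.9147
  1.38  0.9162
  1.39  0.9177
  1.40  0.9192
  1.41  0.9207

0.9049

σ√T = 0.46 × 0.5774 = 0.2656
d₁ = [ln(400/550) + (0.015 + 0.46²/2)·0.3333] / 0.2656 = [-0.3185 + 0.0403] / 0.2656 = -1.0475 → -1.05
d₂ = d₁ − σ√T = -1.0475 − 0.2656 = -1.3130 → -1.31
Pr(exercise) under Q = N(−d₂) = N(1.31) = 0.9049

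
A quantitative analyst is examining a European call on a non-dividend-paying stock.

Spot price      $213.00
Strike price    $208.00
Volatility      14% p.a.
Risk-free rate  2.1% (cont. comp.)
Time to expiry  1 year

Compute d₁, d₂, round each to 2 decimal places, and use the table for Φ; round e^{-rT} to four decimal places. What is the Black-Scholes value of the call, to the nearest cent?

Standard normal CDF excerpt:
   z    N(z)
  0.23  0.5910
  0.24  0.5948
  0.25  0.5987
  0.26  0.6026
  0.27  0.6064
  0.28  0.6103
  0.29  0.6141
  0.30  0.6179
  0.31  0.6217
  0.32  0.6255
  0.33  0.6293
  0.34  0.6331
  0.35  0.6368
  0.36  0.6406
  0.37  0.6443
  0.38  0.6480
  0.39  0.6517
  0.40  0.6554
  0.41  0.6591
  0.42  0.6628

$16.87

T = 1;  σ√T = 0.1400
d₁ = [ln(213/208) + (0.021 + ½·0.14²)·1] / (σ√T) = (0.0238 + 0.0308) / 0.1400 = 0.3897 ⇒ 0.39
d₂ = 0.3897 − 0.1400 = 0.2497 ⇒ 0.25
e^(−rT) = e^(−0.021·1) = 0.9792
C = 213·N(0.39) − 208·0.9792·N(0.25) = 213·0.6517 − 208·0.9792·0.5987 = 138.8121 − 121.9394 = 16.8727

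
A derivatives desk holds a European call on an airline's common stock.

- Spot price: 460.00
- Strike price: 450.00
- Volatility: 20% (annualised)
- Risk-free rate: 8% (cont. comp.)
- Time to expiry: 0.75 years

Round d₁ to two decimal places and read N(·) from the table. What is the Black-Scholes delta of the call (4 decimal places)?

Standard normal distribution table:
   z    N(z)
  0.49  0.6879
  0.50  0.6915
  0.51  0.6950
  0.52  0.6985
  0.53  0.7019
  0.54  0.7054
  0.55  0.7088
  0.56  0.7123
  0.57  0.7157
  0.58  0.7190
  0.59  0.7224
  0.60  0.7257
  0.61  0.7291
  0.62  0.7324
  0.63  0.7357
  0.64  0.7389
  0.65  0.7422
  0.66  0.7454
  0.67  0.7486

σ√T = 0.2·√0.75 = 0.1732
d₁ = [ln(460/450) + (0.08 + 0.2²/2)·0.75] / 0.1732 = [0.0220 + 0.0750] / 0.1732 = 0.5599 → 0.56
N(d₁) = N(0.56) = 0.7123
Δ_call = N(d₁) = 0.7123

0.7123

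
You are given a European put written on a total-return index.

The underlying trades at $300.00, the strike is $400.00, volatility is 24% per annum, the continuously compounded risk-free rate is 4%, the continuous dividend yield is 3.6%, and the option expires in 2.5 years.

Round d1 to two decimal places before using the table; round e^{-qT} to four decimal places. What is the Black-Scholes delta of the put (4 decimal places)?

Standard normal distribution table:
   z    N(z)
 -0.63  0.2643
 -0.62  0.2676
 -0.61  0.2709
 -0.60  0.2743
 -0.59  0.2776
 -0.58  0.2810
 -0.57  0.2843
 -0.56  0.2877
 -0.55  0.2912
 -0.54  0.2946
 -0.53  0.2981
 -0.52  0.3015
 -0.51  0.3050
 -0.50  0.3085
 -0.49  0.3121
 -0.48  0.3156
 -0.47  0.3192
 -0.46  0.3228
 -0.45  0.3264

-0.6447

σ√T = 0.24 × 1.5811 = 0.3795
d₁ = [ln(300/400) + (0.04 − 0.036 + 0.24²/2)·2.5] / 0.3795 = [-0.2877 + 0.0820] / 0.3795 = -0.5420 which rounds to -0.54
N(d₁) = N(-0.54) = 0.2946
Δ_put = e^(−qT)·(N(d₁) − 1) = 0.9139·(0.2946 − 1) = -0.6447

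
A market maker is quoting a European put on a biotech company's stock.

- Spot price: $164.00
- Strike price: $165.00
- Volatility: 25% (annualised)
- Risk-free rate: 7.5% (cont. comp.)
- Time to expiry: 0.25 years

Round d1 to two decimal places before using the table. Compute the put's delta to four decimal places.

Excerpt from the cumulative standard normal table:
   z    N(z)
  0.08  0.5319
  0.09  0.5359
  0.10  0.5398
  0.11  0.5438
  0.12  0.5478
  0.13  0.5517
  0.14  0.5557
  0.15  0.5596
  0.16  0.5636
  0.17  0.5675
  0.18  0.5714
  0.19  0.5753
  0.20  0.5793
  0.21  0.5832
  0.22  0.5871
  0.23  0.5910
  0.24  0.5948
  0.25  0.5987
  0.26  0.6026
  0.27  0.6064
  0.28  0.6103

T = 0.25;  σ√T = 0.1250
d₁ = [ln(164/165) + (0.075 + ½·0.25²)·0.25] / (σ√T) = (-0.0061 + 0.0266) / 0.1250 = 0.1639 ≈ 0.16
N(d₁) = N(0.16) = 0.5636
Δ_put = N(d₁) − 1 = 0.5636 − 1 = -0.4364

-0.4364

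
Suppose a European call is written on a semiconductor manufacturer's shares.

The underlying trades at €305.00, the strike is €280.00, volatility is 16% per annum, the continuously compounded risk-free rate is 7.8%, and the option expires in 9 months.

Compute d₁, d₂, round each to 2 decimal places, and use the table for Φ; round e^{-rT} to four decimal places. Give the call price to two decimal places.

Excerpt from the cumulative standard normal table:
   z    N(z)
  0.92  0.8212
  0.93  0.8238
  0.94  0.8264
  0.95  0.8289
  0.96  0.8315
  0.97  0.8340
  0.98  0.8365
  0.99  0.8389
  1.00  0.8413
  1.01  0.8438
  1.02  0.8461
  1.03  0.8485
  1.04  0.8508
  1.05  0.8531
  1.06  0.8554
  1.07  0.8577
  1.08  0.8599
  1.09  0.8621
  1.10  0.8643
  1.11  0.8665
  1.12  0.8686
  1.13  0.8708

σ√T = 0.16 × 0.8660 = 0.1386
ln(S/K) + (r + σ²/2)T = ln(305/280) + (0.078 + 0.16²/2)·0.75 = 0.0855 + 0.0681 = 0.1536
d₁ = 0.1536 / 0.1386 = 1.1087 → 1.11
d₂ = d₁ − σ√T = 1.1087 − 0.1386 = 0.9701 → 0.97
exp(−rT) = exp(−0.078·0.75) = 0.9432
C = 305·N(1.11) − 280·0.9432·N(0.97) = 305·0.8665 − 280·0.9432·0.8340 = 264.2825 − 220.2561 = 44.0264

€44.03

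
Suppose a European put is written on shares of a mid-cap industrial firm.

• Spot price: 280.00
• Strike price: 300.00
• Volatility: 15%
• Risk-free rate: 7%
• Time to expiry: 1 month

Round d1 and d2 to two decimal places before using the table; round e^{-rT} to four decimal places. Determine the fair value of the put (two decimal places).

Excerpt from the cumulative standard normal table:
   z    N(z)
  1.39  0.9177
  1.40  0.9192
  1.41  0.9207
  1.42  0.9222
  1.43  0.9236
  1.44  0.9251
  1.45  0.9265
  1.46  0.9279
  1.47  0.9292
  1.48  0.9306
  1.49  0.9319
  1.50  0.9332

18.53

σ√T = 0.15·√0.08333 = 0.0433
ln(S/K) + (r + σ²/2)T = ln(280/300) + (0.07 + 0.15²/2)·0.08333 = -0.0690 + 0.0068 = -0.0622
d₁ = -0.0622 / 0.0433 = -1.4370 ≈ -1.44
d₂ = d₁ − σ√T = -1.4370 − 0.0433 = -1.4803 ≈ -1.48
e^(−rT) = e^(−0.07·0.08333) = 0.9942
P = 300·0.9942·N(1.48) − 280·N(1.44) = 300·0.9942·0.9306 − 280·0.9251 = 277.5608 − 259.0280 = 18.5328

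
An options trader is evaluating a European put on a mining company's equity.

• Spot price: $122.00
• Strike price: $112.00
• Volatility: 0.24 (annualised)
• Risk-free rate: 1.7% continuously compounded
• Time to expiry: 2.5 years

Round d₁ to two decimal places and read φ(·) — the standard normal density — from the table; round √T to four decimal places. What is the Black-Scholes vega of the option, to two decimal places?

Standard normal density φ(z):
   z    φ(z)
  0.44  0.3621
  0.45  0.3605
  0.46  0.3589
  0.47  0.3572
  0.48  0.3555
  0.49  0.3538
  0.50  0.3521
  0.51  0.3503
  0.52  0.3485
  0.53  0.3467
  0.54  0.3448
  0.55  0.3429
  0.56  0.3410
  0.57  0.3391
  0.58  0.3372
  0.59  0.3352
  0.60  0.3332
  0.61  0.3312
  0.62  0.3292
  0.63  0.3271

σ√T = 0.24 × 1.5811 = 0.3795
d₁ = [ln(122/112) + (0.017 + 0.24²/2)·2.5] / 0.3795 = [0.0855 + 0.1145] / 0.3795 = 0.5271 ⇒ 0.53
√T = √2.5 = 1.5811
φ(d₁) = φ(0.53) = 0.3467
vega = S·φ(d₁)·√T = 122·0.3467·1.5811 = 66.8764
(The call has the same vega.)

66.88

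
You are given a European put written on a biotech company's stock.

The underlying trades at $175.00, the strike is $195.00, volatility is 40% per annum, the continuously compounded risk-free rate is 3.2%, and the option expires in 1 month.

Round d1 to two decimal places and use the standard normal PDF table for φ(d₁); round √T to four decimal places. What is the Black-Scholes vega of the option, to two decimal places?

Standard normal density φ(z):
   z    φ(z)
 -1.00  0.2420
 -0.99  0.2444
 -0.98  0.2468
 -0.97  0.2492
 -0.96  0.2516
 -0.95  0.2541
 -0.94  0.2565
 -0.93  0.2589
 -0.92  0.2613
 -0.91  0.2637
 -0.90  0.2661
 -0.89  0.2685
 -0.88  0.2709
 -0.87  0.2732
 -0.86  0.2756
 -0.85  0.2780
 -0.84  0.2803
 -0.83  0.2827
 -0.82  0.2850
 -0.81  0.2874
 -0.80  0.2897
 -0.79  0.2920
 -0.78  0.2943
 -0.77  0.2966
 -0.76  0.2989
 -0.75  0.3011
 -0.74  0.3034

σ√T = 0.4 × 0.2887 = 0.1155
d₁ = [ln(175/195) + (0.032 + 0.4²/2)·0.08333] / 0.1155 = [-0.1082 + 0.0093] / 0.1155 = -0.8563 which rounds to -0.86
√T = √0.08333 = 0.2887
φ(d₁) = φ(-0.86) = 0.2756
vega = S·φ(d₁)·√T = 175·0.2756·0.2887 = 13.9240
(Call and put vega coincide under Black-Scholes.)

13.92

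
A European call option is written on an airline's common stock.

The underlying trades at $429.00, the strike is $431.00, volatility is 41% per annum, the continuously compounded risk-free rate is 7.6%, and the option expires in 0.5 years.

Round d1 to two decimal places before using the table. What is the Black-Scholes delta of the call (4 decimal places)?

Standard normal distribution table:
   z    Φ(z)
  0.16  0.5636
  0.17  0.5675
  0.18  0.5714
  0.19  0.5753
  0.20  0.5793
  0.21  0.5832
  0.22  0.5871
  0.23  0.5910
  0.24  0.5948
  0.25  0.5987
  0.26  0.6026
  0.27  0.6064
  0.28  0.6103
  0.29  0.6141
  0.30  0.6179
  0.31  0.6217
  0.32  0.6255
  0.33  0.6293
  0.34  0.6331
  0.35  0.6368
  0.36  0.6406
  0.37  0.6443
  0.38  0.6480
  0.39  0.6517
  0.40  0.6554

0.6026

σ√T = 0.41·√0.5 = 0.2899
ln(S/K) + (r + σ²/2)T = ln(429/431) + (0.076 + 0.41²/2)·0.5 = -0.0047 + 0.0800 = 0.0754
d₁ = 0.0754 / 0.2899 = 0.2600 → 0.26
N(d₁) = N(0.26) = 0.6026
Δ_call = N(d₁) = 0.6026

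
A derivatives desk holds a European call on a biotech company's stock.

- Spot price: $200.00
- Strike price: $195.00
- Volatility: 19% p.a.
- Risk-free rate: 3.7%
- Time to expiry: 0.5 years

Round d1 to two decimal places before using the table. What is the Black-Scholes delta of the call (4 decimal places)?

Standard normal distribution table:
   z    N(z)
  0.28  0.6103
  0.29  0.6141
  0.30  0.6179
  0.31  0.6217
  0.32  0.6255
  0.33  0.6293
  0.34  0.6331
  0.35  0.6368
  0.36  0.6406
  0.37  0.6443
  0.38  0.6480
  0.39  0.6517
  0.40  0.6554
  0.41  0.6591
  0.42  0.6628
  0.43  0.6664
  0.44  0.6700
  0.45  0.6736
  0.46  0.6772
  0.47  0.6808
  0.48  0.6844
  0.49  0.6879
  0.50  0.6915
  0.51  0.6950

0.6517

T = 0.5;  σ√T = 0.1344
d₁ = [ln(200/195) + (0.037 + 0.19²/2)·0.5] / 0.1344 = [0.0253 + 0.0275] / 0.1344 = 0.3933 → 0.39
N(d₁) = N(0.39) = 0.6517
Δ_call = N(d₁) = 0.6517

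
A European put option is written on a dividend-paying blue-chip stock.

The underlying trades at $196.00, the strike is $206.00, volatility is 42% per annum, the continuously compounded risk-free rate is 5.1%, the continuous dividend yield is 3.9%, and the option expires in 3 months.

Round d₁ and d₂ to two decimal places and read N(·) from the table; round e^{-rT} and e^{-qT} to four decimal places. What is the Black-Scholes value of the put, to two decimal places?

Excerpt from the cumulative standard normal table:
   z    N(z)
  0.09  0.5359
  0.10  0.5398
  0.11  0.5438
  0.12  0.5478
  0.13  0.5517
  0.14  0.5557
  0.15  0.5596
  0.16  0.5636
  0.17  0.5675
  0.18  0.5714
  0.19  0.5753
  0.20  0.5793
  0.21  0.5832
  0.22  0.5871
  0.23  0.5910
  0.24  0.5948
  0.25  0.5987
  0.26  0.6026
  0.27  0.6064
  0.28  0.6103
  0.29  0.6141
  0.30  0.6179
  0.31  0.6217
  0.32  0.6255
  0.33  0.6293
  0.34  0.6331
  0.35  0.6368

σ√T = 0.42 × 0.5000 = 0.2100
d₁ = [ln(196/206) + (0.051 − 0.039 + 0.42²/2)·0.25] / 0.2100 = [-0.0498 + 0.0250] / 0.2100 = -0.1177 → -0.12
d₂ = d₁ − σ√T = -0.1177 − 0.2100 = -0.3277 → -0.33
exp(−qT) = exp(−0.039·0.25) = 0.9903;  exp(−rT) = exp(−0.051·0.25) = 0.9873
N(−d₂) = N(0.33) = 0.6293;  N(−d₁) = N(0.12) = 0.5478
P = 206·0.9873·0.6293 − 196·0.9903·0.5478 = 127.9894 − 106.3273 = 21.6621

$21.66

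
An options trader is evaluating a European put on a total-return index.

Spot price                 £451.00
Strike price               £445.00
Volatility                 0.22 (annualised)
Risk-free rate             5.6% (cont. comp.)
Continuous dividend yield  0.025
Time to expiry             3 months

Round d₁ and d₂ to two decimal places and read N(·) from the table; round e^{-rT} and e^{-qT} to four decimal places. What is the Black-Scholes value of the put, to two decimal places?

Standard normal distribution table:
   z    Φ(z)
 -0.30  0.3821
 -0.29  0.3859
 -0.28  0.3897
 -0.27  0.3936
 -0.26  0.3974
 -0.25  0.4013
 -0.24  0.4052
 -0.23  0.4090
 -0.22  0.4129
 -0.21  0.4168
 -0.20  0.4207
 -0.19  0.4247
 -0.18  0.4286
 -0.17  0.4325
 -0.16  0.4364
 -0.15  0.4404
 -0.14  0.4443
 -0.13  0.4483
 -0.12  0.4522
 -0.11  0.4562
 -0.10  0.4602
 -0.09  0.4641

£15.10

σ√T = 0.22 × 0.5000 = 0.1100
ln(S/K) + (r − q + σ²/2)T = ln(451/445) + (0.056 − 0.025 + 0.22²/2)·0.25 = 0.0134 + 0.0138 = 0.0272
d₁ = 0.0272 / 0.1100 = 0.2472 ⇒ 0.25
d₂ = d₁ − σ√T = 0.2472 − 0.1100 = 0.1372 ⇒ 0.14
e^(−qT) = e^(−0.025·0.25) = 0.9938;  e^(−rT) = e^(−0.056·0.25) = 0.9861
N(−d₂) = N(-0.14) = 0.4443;  N(−d₁) = N(-0.25) = 0.4013
P = 445·0.9861·0.4443 − 451·0.9938·0.4013 = 194.9653 − 179.8642 = 15.1011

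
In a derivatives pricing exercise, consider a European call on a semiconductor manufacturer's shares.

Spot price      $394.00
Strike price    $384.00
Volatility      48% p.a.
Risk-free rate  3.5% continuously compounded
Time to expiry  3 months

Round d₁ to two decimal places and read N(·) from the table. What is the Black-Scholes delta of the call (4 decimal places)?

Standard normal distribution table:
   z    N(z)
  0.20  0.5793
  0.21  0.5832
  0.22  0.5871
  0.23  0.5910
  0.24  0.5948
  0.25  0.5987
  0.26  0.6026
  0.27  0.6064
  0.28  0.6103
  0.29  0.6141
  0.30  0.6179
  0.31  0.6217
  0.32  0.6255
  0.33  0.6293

T = 0.25;  σ√T = 0.2400
d₁ = [ln(394/384) + (0.035 + 0.48²/2)·0.25] / 0.2400 = [0.0257 + 0.0376] / 0.2400 = 0.2636 ⇒ 0.26
N(d₁) = N(0.26) = 0.6026
Δ_call = N(d₁) = 0.6026

0.6026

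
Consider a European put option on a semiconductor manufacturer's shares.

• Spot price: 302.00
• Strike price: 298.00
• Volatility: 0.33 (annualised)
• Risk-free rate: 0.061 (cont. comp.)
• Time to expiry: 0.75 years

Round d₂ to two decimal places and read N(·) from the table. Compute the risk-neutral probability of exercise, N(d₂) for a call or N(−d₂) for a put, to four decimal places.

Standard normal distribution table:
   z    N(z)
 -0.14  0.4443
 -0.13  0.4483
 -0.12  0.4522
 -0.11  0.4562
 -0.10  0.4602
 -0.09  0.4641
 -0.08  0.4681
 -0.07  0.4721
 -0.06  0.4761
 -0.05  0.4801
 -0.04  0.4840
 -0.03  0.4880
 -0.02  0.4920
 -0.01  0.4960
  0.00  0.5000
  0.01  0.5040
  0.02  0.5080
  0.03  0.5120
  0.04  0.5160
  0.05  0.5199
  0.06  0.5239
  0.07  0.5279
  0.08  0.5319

0.4761

σ√T = 0.33 × 0.8660 = 0.2858
d₁ = [ln(302/298) + (0.061 + 0.33²/2)·0.75] / 0.2858 = [0.0133 + 0.0866] / 0.2858 = 0.3496 ⇒ 0.35
d₂ = d₁ − σ√T = 0.3496 − 0.2858 = 0.0638 ⇒ 0.06
Pr(exercise) under Q = N(−d₂) = N(-0.06) = 0.4761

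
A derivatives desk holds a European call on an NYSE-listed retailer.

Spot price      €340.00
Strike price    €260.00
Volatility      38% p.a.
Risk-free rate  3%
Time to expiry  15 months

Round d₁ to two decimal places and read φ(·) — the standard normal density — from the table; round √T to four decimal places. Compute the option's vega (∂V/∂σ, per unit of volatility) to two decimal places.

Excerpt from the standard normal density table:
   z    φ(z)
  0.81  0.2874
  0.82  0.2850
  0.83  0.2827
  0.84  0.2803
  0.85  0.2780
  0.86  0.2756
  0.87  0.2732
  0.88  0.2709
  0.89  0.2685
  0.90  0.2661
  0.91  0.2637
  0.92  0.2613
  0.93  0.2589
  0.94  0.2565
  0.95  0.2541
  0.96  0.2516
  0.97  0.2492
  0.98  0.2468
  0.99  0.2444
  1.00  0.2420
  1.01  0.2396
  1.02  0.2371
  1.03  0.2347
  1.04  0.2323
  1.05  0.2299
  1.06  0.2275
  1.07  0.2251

98.41

σ√T = 0.38 × 1.1180 = 0.4249
d₁ = [ln(340/260) + (0.03 + 0.38²/2)·1.25] / 0.4249 = [0.2683 + 0.1278] / 0.4249 = 0.9321 ≈ 0.93
√T = √1.25 = 1.1180
φ(d₁) = φ(0.93) = 0.2589
vega = S·φ(d₁)·√T = 340·0.2589·1.1180 = 98.4131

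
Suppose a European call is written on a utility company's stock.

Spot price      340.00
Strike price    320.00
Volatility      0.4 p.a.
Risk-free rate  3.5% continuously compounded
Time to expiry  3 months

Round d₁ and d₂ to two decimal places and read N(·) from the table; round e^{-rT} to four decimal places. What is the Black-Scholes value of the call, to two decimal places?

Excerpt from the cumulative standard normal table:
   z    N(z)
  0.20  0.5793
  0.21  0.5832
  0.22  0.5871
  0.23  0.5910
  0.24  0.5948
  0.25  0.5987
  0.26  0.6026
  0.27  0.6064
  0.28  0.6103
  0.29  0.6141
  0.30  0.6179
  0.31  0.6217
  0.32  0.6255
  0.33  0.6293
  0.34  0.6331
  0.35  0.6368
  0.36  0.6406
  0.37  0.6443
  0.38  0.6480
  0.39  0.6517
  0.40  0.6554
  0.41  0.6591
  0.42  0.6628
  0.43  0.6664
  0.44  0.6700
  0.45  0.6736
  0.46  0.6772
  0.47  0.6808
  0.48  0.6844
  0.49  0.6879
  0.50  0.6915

39.11

σ√T = 0.4·√0.25 = 0.2000
ln(S/K) + (r + σ²/2)T = ln(340/320) + (0.035 + 0.4²/2)·0.25 = 0.0606 + 0.0288 = 0.0894
d₁ = 0.0894 / 0.2000 = 0.4469 ⇒ 0.45
d₂ = d₁ − σ√T = 0.4469 − 0.2000 = 0.2469 ⇒ 0.25
e^(−rT) = e^(−0.035·0.25) = 0.9913
N(d₁) = N(0.45) = 0.6736;  N(d₂) = N(0.25) = 0.5987
C = 340·0.6736 − 320·0.9913·0.5987 = 229.0240 − 189.9172 = 39.1068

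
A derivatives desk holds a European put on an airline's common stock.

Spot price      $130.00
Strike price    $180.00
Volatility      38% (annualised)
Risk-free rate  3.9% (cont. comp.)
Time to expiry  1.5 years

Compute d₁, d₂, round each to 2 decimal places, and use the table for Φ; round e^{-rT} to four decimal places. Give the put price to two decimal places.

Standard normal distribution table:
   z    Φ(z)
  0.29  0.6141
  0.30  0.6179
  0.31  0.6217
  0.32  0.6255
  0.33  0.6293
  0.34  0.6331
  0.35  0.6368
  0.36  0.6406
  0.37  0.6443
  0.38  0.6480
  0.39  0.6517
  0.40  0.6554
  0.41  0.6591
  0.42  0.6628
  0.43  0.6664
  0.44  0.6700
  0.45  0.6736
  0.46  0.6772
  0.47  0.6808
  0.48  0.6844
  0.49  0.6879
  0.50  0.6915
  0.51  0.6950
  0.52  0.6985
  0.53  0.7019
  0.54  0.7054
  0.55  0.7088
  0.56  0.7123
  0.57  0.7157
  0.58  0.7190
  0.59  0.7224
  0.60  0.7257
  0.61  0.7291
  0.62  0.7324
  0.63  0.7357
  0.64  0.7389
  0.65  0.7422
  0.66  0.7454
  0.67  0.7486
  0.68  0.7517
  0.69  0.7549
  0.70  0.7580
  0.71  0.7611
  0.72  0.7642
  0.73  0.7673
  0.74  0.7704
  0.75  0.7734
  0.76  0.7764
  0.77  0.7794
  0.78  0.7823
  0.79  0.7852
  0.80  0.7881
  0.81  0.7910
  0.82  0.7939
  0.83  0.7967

σ√T = 0.38 × 1.2247 = 0.4654
ln(S/K) + (r + σ²/2)T = ln(130/180) + (0.039 + 0.38²/2)·1.5 = -0.3254 + 0.1668 = -0.1586
d₁ = -0.1586 / 0.4654 = -0.3408 ⇒ -0.34
d₂ = d₁ − σ√T = -0.3408 − 0.4654 = -0.8062 ⇒ -0.81
e^(−rT) = e^(−0.039·1.5) = 0.9432
N(−d₂) = N(0.81) = 0.7910;  N(−d₁) = N(0.34) = 0.6331
P = 180·0.9432·0.7910 − 130·0.6331 = 134.2928 − 82.3030 = 51.9898

$51.99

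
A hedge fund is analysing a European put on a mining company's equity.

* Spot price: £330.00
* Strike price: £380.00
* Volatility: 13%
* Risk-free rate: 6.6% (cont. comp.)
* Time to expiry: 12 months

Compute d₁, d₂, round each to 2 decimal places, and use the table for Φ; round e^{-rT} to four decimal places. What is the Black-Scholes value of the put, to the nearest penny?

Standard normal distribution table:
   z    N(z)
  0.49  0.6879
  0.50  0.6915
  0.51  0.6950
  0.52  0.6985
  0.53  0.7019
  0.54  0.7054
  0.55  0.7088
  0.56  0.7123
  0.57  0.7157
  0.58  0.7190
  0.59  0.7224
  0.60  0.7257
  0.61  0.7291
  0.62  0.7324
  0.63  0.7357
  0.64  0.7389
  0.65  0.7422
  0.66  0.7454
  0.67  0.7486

£33.49

T = 1;  σ√T = 0.1300
d₁ = [ln(330/380) + (0.066 + 0.13²/2)·1] / 0.1300 = [-0.1411 + 0.0745] / 0.1300 = -0.5125 which rounds to -0.51
d₂ = d₁ − σ√T = -0.5125 − 0.1300 = -0.6425 which rounds to -0.64
exp(−rT) = exp(−0.066·1) = 0.9361
N(−d₂) = N(0.64) = 0.7389;  N(−d₁) = N(0.51) = 0.6950
P = 380·0.9361·0.7389 − 330·0.6950 = 262.8400 − 229.3500 = 33.4900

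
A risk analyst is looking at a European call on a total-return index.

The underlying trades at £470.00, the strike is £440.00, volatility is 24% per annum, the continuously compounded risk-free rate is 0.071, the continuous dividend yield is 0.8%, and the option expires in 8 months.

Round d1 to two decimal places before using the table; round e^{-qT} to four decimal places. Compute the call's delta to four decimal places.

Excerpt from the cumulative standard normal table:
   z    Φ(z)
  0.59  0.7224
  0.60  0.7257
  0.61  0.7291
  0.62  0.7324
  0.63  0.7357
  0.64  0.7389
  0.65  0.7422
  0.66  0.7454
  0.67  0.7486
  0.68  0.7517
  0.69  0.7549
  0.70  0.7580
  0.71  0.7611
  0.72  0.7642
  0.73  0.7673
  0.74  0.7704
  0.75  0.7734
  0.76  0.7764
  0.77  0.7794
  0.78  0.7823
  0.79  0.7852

0.7383

T = 0.6667;  σ√T = 0.1960
d₁ = [ln(470/440) + (0.071 − 0.008 + 0.24²/2)·0.6667] / 0.1960 = [0.0660 + 0.0612] / 0.1960 = 0.6489 ≈ 0.65
N(d₁) = N(0.65) = 0.7422
Δ_call = e^(−qT)·N(d₁) = 0.9947·0.7422 = 0.7383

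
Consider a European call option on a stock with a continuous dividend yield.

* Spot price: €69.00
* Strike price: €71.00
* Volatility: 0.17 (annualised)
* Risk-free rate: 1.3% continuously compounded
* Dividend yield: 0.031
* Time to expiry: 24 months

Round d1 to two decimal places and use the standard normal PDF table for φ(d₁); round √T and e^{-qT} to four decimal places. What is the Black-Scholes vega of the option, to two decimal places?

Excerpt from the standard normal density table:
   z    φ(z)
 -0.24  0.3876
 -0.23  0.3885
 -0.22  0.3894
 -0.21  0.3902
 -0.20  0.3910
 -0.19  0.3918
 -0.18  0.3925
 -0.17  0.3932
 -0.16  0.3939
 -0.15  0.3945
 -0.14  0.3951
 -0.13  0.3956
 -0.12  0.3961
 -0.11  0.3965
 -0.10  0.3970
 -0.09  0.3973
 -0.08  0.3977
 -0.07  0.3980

T = 2;  σ√T = 0.2404
d₁ = [ln(69/71) + (0.013 − 0.031 + 0.17²/2)·2] / 0.2404 = [-0.0286 − 0.0071] / 0.2404 = -0.1484 ⇒ -0.15
√T = √2 = 1.4142
φ(d₁) = φ(-0.15) = 0.3945
exp(−qT) = exp(−0.031·2) = 0.9399
vega = S·exp(−qT)·φ(d₁)·√T = 69·0.9399·0.3945·1.4142 = 36.1817

36.18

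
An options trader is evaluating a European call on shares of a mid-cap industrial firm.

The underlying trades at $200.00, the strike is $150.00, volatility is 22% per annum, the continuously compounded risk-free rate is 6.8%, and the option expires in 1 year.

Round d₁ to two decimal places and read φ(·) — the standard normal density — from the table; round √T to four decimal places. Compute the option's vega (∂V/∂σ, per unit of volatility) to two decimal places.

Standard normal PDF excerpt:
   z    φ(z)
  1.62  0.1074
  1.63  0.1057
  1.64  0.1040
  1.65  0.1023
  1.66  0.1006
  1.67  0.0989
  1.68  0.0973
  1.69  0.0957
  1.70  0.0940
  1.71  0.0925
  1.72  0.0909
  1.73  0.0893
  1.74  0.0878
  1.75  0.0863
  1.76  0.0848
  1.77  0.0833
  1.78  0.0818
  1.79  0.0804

17.86

σ√T = 0.22 × 1.0000 = 0.2200
d₁ = [ln(200/150) + (0.068 + 0.22²/2)·1] / 0.2200 = [0.2877 + 0.0922] / 0.2200 = 1.7267 which rounds to 1.73
√T = √1 = 1.0000
φ(d₁) = φ(1.73) = 0.0893
vega = S·φ(d₁)·√T = 200·0.0893·1.0000 = 17.8600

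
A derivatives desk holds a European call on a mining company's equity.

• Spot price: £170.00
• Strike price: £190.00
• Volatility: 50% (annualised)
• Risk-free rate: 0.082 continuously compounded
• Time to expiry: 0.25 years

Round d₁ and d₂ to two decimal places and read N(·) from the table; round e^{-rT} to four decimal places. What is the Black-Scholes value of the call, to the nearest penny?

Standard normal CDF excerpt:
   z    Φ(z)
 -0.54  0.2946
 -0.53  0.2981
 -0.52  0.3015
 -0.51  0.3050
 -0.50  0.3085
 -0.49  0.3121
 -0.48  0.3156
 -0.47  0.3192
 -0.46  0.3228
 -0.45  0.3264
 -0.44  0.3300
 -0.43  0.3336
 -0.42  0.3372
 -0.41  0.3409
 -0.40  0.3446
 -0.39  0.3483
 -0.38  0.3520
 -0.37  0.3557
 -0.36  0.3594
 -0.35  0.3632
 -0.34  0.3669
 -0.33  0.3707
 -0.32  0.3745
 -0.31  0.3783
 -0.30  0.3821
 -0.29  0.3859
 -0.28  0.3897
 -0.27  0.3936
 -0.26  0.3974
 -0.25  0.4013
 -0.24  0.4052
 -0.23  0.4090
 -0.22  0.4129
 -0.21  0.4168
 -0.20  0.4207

T = 0.25;  σ√T = 0.2500
d₁ = [ln(170/190) + (0.082 + 0.5²/2)·0.25] / 0.2500 = [-0.1112 + 0.0518] / 0.2500 = -0.2379 ≈ -0.24
d₂ = d₁ − σ√T = -0.2379 − 0.2500 = -0.4879 ≈ -0.49
exp(−rT) = exp(−0.082·0.25) = 0.9797
C = 170·N(-0.24) − 190·0.9797·N(-0.49) = 170·0.4052 − 190·0.9797·0.3121 = 68.8840 − 58.0952 = 10.7888

£10.79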